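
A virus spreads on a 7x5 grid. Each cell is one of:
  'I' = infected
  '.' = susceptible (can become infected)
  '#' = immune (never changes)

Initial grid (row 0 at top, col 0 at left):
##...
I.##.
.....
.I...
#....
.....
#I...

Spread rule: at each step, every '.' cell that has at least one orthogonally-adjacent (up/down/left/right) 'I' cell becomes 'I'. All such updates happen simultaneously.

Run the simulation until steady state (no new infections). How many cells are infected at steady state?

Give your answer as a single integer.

Step 0 (initial): 3 infected
Step 1: +8 new -> 11 infected
Step 2: +6 new -> 17 infected
Step 3: +5 new -> 22 infected
Step 4: +3 new -> 25 infected
Step 5: +1 new -> 26 infected
Step 6: +1 new -> 27 infected
Step 7: +1 new -> 28 infected
Step 8: +1 new -> 29 infected
Step 9: +0 new -> 29 infected

Answer: 29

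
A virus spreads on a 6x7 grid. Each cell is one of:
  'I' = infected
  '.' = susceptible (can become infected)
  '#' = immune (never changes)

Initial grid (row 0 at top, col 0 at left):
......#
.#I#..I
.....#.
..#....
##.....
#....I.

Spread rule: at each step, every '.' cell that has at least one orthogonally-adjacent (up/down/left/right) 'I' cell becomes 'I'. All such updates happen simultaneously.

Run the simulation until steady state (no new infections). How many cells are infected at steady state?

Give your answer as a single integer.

Step 0 (initial): 3 infected
Step 1: +7 new -> 10 infected
Step 2: +11 new -> 21 infected
Step 3: +9 new -> 30 infected
Step 4: +4 new -> 34 infected
Step 5: +0 new -> 34 infected

Answer: 34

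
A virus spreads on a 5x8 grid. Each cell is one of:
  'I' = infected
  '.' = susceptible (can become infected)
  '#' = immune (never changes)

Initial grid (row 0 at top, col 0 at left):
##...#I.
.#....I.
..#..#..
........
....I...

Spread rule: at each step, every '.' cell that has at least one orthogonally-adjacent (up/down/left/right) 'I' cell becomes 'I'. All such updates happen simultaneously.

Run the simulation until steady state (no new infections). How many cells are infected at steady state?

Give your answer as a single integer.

Answer: 34

Derivation:
Step 0 (initial): 3 infected
Step 1: +7 new -> 10 infected
Step 2: +8 new -> 18 infected
Step 3: +7 new -> 25 infected
Step 4: +4 new -> 29 infected
Step 5: +3 new -> 32 infected
Step 6: +1 new -> 33 infected
Step 7: +1 new -> 34 infected
Step 8: +0 new -> 34 infected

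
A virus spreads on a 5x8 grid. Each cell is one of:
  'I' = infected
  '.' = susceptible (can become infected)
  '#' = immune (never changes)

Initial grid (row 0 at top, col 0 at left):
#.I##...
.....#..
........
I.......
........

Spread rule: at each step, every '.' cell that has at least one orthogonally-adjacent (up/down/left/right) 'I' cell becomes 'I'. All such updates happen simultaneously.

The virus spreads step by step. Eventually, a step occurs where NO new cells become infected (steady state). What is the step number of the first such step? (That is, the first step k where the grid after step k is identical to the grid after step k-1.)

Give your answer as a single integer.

Step 0 (initial): 2 infected
Step 1: +5 new -> 7 infected
Step 2: +7 new -> 14 infected
Step 3: +4 new -> 18 infected
Step 4: +3 new -> 21 infected
Step 5: +3 new -> 24 infected
Step 6: +3 new -> 27 infected
Step 7: +4 new -> 31 infected
Step 8: +3 new -> 34 infected
Step 9: +2 new -> 36 infected
Step 10: +0 new -> 36 infected

Answer: 10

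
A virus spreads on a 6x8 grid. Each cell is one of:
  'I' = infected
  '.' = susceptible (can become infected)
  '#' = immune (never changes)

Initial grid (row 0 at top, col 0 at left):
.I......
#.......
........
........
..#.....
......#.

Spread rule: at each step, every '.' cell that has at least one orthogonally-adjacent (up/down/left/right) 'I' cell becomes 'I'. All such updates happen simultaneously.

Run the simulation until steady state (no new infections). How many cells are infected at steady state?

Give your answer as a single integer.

Answer: 45

Derivation:
Step 0 (initial): 1 infected
Step 1: +3 new -> 4 infected
Step 2: +3 new -> 7 infected
Step 3: +5 new -> 12 infected
Step 4: +6 new -> 18 infected
Step 5: +6 new -> 24 infected
Step 6: +7 new -> 31 infected
Step 7: +5 new -> 36 infected
Step 8: +4 new -> 40 infected
Step 9: +3 new -> 43 infected
Step 10: +1 new -> 44 infected
Step 11: +1 new -> 45 infected
Step 12: +0 new -> 45 infected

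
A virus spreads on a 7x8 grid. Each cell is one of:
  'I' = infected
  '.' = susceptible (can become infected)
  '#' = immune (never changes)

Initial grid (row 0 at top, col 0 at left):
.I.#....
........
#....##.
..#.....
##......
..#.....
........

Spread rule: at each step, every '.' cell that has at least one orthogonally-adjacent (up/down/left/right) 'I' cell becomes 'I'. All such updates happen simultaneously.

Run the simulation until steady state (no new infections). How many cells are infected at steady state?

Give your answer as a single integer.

Answer: 48

Derivation:
Step 0 (initial): 1 infected
Step 1: +3 new -> 4 infected
Step 2: +3 new -> 7 infected
Step 3: +3 new -> 10 infected
Step 4: +3 new -> 13 infected
Step 5: +4 new -> 17 infected
Step 6: +4 new -> 21 infected
Step 7: +6 new -> 27 infected
Step 8: +6 new -> 33 infected
Step 9: +5 new -> 38 infected
Step 10: +4 new -> 42 infected
Step 11: +4 new -> 46 infected
Step 12: +2 new -> 48 infected
Step 13: +0 new -> 48 infected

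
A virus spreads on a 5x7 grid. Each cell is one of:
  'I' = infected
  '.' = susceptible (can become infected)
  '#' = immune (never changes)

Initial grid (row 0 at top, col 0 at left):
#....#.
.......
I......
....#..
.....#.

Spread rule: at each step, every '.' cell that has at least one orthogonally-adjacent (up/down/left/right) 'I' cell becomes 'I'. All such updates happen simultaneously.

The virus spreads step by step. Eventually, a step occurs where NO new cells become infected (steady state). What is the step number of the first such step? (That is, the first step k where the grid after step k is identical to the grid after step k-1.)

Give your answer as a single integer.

Answer: 9

Derivation:
Step 0 (initial): 1 infected
Step 1: +3 new -> 4 infected
Step 2: +4 new -> 8 infected
Step 3: +5 new -> 13 infected
Step 4: +5 new -> 18 infected
Step 5: +4 new -> 22 infected
Step 6: +5 new -> 27 infected
Step 7: +2 new -> 29 infected
Step 8: +2 new -> 31 infected
Step 9: +0 new -> 31 infected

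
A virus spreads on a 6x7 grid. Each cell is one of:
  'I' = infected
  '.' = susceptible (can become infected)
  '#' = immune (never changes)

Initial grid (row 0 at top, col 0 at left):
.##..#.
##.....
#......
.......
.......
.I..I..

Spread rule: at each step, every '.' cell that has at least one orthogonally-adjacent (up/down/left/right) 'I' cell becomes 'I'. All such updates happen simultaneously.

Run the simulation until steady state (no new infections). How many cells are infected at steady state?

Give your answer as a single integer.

Answer: 35

Derivation:
Step 0 (initial): 2 infected
Step 1: +6 new -> 8 infected
Step 2: +7 new -> 15 infected
Step 3: +7 new -> 22 infected
Step 4: +5 new -> 27 infected
Step 5: +5 new -> 32 infected
Step 6: +2 new -> 34 infected
Step 7: +1 new -> 35 infected
Step 8: +0 new -> 35 infected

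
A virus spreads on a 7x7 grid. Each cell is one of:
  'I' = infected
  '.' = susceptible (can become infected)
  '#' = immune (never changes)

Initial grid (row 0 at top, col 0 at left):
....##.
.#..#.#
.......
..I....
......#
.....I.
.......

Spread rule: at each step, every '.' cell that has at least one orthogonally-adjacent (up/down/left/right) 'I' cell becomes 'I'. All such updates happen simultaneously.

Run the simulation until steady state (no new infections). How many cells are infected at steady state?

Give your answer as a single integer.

Answer: 42

Derivation:
Step 0 (initial): 2 infected
Step 1: +8 new -> 10 infected
Step 2: +13 new -> 23 infected
Step 3: +10 new -> 33 infected
Step 4: +7 new -> 40 infected
Step 5: +2 new -> 42 infected
Step 6: +0 new -> 42 infected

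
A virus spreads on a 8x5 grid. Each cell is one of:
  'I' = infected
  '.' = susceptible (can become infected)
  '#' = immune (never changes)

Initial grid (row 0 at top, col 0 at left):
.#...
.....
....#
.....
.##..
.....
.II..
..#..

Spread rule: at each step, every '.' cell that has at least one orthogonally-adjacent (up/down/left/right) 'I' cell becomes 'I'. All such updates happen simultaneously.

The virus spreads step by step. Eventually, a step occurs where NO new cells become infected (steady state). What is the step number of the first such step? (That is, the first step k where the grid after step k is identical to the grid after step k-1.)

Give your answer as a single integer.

Answer: 9

Derivation:
Step 0 (initial): 2 infected
Step 1: +5 new -> 7 infected
Step 2: +5 new -> 12 infected
Step 3: +4 new -> 16 infected
Step 4: +3 new -> 19 infected
Step 5: +5 new -> 24 infected
Step 6: +4 new -> 28 infected
Step 7: +5 new -> 33 infected
Step 8: +2 new -> 35 infected
Step 9: +0 new -> 35 infected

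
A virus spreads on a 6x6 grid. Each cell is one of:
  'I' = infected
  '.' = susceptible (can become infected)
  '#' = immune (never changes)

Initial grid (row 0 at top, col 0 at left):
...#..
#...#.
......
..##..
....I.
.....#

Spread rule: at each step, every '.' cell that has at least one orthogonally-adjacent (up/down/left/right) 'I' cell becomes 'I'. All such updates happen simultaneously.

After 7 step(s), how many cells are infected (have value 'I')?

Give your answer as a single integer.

Step 0 (initial): 1 infected
Step 1: +4 new -> 5 infected
Step 2: +4 new -> 9 infected
Step 3: +4 new -> 13 infected
Step 4: +6 new -> 19 infected
Step 5: +5 new -> 24 infected
Step 6: +4 new -> 28 infected
Step 7: +1 new -> 29 infected

Answer: 29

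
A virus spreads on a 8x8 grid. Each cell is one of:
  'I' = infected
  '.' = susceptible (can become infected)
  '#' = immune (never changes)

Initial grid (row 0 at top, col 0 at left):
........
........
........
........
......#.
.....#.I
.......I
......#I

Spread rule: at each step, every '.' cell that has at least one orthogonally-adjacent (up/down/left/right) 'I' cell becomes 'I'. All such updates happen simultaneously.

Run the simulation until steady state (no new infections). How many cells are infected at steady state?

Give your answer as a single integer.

Answer: 61

Derivation:
Step 0 (initial): 3 infected
Step 1: +3 new -> 6 infected
Step 2: +2 new -> 8 infected
Step 3: +4 new -> 12 infected
Step 4: +6 new -> 18 infected
Step 5: +9 new -> 27 infected
Step 6: +8 new -> 35 infected
Step 7: +8 new -> 43 infected
Step 8: +7 new -> 50 infected
Step 9: +5 new -> 55 infected
Step 10: +3 new -> 58 infected
Step 11: +2 new -> 60 infected
Step 12: +1 new -> 61 infected
Step 13: +0 new -> 61 infected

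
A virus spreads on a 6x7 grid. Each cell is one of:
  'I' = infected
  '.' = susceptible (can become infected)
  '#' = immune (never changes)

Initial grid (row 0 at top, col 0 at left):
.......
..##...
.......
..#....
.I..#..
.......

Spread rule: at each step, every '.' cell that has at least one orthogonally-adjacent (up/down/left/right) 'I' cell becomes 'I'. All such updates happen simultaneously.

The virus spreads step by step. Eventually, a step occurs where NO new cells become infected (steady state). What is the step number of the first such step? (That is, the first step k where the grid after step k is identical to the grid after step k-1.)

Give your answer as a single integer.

Step 0 (initial): 1 infected
Step 1: +4 new -> 5 infected
Step 2: +5 new -> 10 infected
Step 3: +5 new -> 15 infected
Step 4: +5 new -> 20 infected
Step 5: +5 new -> 25 infected
Step 6: +6 new -> 31 infected
Step 7: +4 new -> 35 infected
Step 8: +2 new -> 37 infected
Step 9: +1 new -> 38 infected
Step 10: +0 new -> 38 infected

Answer: 10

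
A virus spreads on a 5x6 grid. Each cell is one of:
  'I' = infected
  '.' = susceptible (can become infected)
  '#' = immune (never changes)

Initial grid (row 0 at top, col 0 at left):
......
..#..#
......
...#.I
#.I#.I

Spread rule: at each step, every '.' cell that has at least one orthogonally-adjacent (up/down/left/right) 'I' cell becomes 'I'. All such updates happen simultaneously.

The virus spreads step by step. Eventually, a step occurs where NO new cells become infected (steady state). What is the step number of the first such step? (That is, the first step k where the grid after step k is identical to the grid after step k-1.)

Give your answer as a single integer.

Answer: 7

Derivation:
Step 0 (initial): 3 infected
Step 1: +5 new -> 8 infected
Step 2: +3 new -> 11 infected
Step 3: +4 new -> 15 infected
Step 4: +4 new -> 19 infected
Step 5: +4 new -> 23 infected
Step 6: +2 new -> 25 infected
Step 7: +0 new -> 25 infected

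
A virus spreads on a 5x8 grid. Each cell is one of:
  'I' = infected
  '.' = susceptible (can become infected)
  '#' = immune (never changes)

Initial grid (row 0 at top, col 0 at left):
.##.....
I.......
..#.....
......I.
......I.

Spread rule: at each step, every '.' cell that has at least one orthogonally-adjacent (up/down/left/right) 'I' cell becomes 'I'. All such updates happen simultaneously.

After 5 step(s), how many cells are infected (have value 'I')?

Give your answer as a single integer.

Answer: 37

Derivation:
Step 0 (initial): 3 infected
Step 1: +8 new -> 11 infected
Step 2: +8 new -> 19 infected
Step 3: +9 new -> 28 infected
Step 4: +8 new -> 36 infected
Step 5: +1 new -> 37 infected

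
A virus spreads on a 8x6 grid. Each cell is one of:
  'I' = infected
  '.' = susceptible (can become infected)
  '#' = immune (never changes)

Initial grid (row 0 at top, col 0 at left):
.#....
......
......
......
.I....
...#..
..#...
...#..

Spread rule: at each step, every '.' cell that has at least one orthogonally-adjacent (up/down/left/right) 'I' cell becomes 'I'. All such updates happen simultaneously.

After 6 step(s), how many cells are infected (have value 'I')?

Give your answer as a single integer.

Step 0 (initial): 1 infected
Step 1: +4 new -> 5 infected
Step 2: +7 new -> 12 infected
Step 3: +7 new -> 19 infected
Step 4: +8 new -> 27 infected
Step 5: +7 new -> 34 infected
Step 6: +6 new -> 40 infected

Answer: 40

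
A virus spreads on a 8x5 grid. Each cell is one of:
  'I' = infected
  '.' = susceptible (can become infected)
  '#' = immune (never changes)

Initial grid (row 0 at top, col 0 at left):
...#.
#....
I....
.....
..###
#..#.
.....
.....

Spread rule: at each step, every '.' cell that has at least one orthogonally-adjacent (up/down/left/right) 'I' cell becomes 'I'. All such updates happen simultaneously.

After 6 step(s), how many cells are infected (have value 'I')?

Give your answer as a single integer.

Step 0 (initial): 1 infected
Step 1: +2 new -> 3 infected
Step 2: +4 new -> 7 infected
Step 3: +5 new -> 12 infected
Step 4: +6 new -> 18 infected
Step 5: +4 new -> 22 infected
Step 6: +4 new -> 26 infected

Answer: 26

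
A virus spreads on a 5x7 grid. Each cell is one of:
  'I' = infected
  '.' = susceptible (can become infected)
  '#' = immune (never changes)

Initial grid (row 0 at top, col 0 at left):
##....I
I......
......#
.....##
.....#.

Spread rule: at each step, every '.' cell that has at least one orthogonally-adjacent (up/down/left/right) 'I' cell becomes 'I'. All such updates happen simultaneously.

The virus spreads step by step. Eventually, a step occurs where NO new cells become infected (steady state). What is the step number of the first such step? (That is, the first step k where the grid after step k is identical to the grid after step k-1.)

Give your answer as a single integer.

Answer: 7

Derivation:
Step 0 (initial): 2 infected
Step 1: +4 new -> 6 infected
Step 2: +5 new -> 11 infected
Step 3: +8 new -> 19 infected
Step 4: +4 new -> 23 infected
Step 5: +3 new -> 26 infected
Step 6: +2 new -> 28 infected
Step 7: +0 new -> 28 infected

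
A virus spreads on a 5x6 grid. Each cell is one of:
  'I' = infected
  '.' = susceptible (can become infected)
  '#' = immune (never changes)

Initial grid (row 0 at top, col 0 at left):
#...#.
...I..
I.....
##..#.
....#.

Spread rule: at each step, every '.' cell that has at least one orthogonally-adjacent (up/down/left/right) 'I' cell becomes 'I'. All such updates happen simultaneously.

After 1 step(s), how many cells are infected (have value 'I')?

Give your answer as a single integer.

Step 0 (initial): 2 infected
Step 1: +6 new -> 8 infected

Answer: 8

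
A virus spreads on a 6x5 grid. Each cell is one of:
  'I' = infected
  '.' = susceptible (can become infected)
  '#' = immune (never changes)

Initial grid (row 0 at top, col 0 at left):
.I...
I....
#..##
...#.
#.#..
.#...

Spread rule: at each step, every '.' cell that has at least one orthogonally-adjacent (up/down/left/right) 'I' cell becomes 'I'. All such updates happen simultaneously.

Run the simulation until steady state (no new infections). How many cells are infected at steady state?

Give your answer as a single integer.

Step 0 (initial): 2 infected
Step 1: +3 new -> 5 infected
Step 2: +3 new -> 8 infected
Step 3: +4 new -> 12 infected
Step 4: +4 new -> 16 infected
Step 5: +0 new -> 16 infected

Answer: 16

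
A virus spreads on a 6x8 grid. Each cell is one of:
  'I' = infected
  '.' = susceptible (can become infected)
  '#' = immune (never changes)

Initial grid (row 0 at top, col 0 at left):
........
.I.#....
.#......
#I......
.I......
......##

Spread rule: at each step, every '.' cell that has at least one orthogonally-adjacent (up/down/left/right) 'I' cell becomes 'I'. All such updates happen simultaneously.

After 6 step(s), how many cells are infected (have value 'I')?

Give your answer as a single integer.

Answer: 39

Derivation:
Step 0 (initial): 3 infected
Step 1: +7 new -> 10 infected
Step 2: +8 new -> 18 infected
Step 3: +5 new -> 23 infected
Step 4: +5 new -> 28 infected
Step 5: +6 new -> 34 infected
Step 6: +5 new -> 39 infected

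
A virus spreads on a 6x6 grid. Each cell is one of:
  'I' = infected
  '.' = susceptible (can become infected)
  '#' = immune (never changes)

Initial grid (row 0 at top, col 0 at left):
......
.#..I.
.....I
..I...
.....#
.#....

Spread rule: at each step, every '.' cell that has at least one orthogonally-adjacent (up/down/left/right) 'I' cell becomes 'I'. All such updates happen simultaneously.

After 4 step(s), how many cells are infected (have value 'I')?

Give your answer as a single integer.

Step 0 (initial): 3 infected
Step 1: +9 new -> 12 infected
Step 2: +10 new -> 22 infected
Step 3: +5 new -> 27 infected
Step 4: +4 new -> 31 infected

Answer: 31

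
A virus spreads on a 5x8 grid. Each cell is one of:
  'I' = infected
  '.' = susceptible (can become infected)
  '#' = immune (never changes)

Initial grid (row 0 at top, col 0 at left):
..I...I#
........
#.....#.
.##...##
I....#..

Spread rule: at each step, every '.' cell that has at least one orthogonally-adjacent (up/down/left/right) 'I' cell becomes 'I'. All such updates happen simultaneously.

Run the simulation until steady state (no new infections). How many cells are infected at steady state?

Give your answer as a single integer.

Answer: 30

Derivation:
Step 0 (initial): 3 infected
Step 1: +7 new -> 10 infected
Step 2: +8 new -> 18 infected
Step 3: +7 new -> 25 infected
Step 4: +4 new -> 29 infected
Step 5: +1 new -> 30 infected
Step 6: +0 new -> 30 infected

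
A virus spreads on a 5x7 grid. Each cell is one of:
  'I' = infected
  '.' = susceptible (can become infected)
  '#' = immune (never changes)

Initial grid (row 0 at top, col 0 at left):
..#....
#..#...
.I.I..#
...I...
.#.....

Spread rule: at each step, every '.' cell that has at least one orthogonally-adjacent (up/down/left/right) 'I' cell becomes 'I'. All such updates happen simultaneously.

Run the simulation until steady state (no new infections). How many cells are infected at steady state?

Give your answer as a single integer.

Step 0 (initial): 3 infected
Step 1: +8 new -> 11 infected
Step 2: +8 new -> 19 infected
Step 3: +6 new -> 25 infected
Step 4: +4 new -> 29 infected
Step 5: +1 new -> 30 infected
Step 6: +0 new -> 30 infected

Answer: 30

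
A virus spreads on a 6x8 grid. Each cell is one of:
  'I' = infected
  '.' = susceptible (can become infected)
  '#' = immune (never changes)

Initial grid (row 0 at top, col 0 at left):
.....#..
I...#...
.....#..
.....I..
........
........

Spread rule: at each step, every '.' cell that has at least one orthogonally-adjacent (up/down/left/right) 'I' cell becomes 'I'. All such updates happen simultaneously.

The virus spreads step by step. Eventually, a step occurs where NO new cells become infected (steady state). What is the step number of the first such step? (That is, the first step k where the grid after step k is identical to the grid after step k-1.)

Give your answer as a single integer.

Step 0 (initial): 2 infected
Step 1: +6 new -> 8 infected
Step 2: +11 new -> 19 infected
Step 3: +13 new -> 32 infected
Step 4: +9 new -> 41 infected
Step 5: +4 new -> 45 infected
Step 6: +0 new -> 45 infected

Answer: 6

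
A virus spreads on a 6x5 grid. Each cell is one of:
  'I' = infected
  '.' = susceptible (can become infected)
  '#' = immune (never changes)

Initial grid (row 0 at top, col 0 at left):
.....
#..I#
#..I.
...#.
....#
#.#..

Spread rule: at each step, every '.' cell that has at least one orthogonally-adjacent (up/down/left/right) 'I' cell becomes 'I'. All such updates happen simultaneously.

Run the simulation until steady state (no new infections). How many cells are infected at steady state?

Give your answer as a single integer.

Answer: 23

Derivation:
Step 0 (initial): 2 infected
Step 1: +4 new -> 6 infected
Step 2: +6 new -> 12 infected
Step 3: +3 new -> 15 infected
Step 4: +4 new -> 19 infected
Step 5: +3 new -> 22 infected
Step 6: +1 new -> 23 infected
Step 7: +0 new -> 23 infected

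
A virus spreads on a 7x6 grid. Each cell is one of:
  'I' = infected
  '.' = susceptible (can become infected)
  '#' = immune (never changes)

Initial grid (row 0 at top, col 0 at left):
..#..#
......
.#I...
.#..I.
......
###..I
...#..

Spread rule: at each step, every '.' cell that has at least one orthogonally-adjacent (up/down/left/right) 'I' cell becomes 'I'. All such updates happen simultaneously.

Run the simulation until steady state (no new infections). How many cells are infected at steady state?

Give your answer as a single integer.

Answer: 31

Derivation:
Step 0 (initial): 3 infected
Step 1: +10 new -> 13 infected
Step 2: +8 new -> 21 infected
Step 3: +6 new -> 27 infected
Step 4: +3 new -> 30 infected
Step 5: +1 new -> 31 infected
Step 6: +0 new -> 31 infected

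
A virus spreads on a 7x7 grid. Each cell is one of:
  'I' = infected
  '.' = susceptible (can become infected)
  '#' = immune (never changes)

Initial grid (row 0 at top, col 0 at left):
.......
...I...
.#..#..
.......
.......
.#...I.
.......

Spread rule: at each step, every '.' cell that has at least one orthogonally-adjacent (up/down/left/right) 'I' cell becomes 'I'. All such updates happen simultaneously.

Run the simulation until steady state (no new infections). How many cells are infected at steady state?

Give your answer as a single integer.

Answer: 46

Derivation:
Step 0 (initial): 2 infected
Step 1: +8 new -> 10 infected
Step 2: +12 new -> 22 infected
Step 3: +11 new -> 33 infected
Step 4: +7 new -> 40 infected
Step 5: +3 new -> 43 infected
Step 6: +2 new -> 45 infected
Step 7: +1 new -> 46 infected
Step 8: +0 new -> 46 infected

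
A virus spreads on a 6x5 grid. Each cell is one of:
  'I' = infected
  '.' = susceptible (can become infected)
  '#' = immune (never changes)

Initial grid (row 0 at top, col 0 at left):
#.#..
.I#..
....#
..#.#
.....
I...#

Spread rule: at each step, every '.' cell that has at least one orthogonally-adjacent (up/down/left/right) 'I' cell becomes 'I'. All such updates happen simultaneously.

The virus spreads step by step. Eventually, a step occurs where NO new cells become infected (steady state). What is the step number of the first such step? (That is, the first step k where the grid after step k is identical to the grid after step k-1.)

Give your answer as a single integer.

Step 0 (initial): 2 infected
Step 1: +5 new -> 7 infected
Step 2: +6 new -> 13 infected
Step 3: +3 new -> 16 infected
Step 4: +3 new -> 19 infected
Step 5: +3 new -> 22 infected
Step 6: +1 new -> 23 infected
Step 7: +0 new -> 23 infected

Answer: 7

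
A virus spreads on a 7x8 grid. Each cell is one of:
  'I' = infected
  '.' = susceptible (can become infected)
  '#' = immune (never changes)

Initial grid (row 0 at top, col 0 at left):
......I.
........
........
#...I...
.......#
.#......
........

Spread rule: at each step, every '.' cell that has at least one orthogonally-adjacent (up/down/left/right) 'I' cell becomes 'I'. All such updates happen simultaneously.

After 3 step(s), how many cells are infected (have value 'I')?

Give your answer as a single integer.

Answer: 32

Derivation:
Step 0 (initial): 2 infected
Step 1: +7 new -> 9 infected
Step 2: +12 new -> 21 infected
Step 3: +11 new -> 32 infected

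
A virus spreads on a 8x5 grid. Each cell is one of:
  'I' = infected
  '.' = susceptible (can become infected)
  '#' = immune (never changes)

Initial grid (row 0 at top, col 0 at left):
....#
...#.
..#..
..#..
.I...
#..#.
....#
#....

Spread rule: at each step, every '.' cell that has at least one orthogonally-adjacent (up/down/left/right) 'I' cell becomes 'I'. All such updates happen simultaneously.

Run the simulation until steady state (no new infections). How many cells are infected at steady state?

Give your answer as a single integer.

Answer: 32

Derivation:
Step 0 (initial): 1 infected
Step 1: +4 new -> 5 infected
Step 2: +5 new -> 10 infected
Step 3: +7 new -> 17 infected
Step 4: +8 new -> 25 infected
Step 5: +4 new -> 29 infected
Step 6: +3 new -> 32 infected
Step 7: +0 new -> 32 infected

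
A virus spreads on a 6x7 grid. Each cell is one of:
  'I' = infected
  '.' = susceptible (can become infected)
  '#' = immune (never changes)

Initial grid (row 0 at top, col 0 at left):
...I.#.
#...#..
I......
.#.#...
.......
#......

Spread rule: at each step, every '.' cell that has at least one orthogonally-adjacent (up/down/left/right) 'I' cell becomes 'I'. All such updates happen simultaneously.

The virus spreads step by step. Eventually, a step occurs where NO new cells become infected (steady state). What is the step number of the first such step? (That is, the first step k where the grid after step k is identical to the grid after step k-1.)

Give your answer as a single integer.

Answer: 9

Derivation:
Step 0 (initial): 2 infected
Step 1: +5 new -> 7 infected
Step 2: +6 new -> 13 infected
Step 3: +4 new -> 17 infected
Step 4: +4 new -> 21 infected
Step 5: +6 new -> 27 infected
Step 6: +5 new -> 32 infected
Step 7: +3 new -> 35 infected
Step 8: +1 new -> 36 infected
Step 9: +0 new -> 36 infected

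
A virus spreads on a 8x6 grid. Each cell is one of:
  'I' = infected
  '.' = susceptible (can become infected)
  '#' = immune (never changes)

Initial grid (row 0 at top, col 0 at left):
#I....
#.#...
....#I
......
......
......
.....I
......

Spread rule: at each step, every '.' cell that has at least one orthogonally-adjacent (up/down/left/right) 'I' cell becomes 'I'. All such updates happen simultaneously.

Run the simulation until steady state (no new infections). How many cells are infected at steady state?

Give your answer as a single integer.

Answer: 44

Derivation:
Step 0 (initial): 3 infected
Step 1: +7 new -> 10 infected
Step 2: +9 new -> 19 infected
Step 3: +10 new -> 29 infected
Step 4: +8 new -> 37 infected
Step 5: +5 new -> 42 infected
Step 6: +2 new -> 44 infected
Step 7: +0 new -> 44 infected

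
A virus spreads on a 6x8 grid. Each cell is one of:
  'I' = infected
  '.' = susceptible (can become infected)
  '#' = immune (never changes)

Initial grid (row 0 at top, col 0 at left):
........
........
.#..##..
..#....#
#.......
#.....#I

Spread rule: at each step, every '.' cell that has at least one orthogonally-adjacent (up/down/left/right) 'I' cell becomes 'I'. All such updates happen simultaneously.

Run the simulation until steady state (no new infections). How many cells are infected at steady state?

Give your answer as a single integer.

Step 0 (initial): 1 infected
Step 1: +1 new -> 2 infected
Step 2: +1 new -> 3 infected
Step 3: +2 new -> 5 infected
Step 4: +4 new -> 9 infected
Step 5: +5 new -> 14 infected
Step 6: +6 new -> 20 infected
Step 7: +6 new -> 26 infected
Step 8: +5 new -> 31 infected
Step 9: +3 new -> 34 infected
Step 10: +3 new -> 37 infected
Step 11: +2 new -> 39 infected
Step 12: +1 new -> 40 infected
Step 13: +0 new -> 40 infected

Answer: 40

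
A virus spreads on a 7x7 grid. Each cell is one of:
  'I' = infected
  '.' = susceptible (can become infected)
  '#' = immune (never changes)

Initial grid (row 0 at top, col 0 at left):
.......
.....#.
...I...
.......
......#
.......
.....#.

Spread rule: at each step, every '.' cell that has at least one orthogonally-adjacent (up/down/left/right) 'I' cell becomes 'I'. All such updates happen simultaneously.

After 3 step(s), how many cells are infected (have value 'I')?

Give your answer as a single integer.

Step 0 (initial): 1 infected
Step 1: +4 new -> 5 infected
Step 2: +8 new -> 13 infected
Step 3: +10 new -> 23 infected

Answer: 23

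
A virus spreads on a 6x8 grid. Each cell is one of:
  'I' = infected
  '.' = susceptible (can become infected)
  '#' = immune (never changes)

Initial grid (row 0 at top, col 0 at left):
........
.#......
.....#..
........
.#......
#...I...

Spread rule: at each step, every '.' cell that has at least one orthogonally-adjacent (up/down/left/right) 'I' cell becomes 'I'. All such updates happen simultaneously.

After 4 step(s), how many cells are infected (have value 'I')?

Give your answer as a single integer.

Answer: 21

Derivation:
Step 0 (initial): 1 infected
Step 1: +3 new -> 4 infected
Step 2: +5 new -> 9 infected
Step 3: +7 new -> 16 infected
Step 4: +5 new -> 21 infected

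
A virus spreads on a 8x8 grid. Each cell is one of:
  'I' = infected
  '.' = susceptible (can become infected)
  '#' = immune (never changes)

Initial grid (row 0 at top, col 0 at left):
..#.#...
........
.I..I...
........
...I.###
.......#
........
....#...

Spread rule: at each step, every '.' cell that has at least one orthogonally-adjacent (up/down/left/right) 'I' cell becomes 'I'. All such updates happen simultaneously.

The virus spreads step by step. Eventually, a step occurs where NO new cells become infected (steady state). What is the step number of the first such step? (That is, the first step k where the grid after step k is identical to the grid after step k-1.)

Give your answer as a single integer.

Answer: 8

Derivation:
Step 0 (initial): 3 infected
Step 1: +12 new -> 15 infected
Step 2: +13 new -> 28 infected
Step 3: +12 new -> 40 infected
Step 4: +8 new -> 48 infected
Step 5: +5 new -> 53 infected
Step 6: +3 new -> 56 infected
Step 7: +1 new -> 57 infected
Step 8: +0 new -> 57 infected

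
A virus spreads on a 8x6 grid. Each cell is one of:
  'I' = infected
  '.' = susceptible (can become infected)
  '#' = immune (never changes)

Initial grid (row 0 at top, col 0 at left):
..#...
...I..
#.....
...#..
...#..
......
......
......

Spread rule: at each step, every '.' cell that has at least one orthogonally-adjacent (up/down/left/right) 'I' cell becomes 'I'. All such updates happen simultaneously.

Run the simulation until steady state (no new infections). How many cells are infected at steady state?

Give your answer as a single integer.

Answer: 44

Derivation:
Step 0 (initial): 1 infected
Step 1: +4 new -> 5 infected
Step 2: +5 new -> 10 infected
Step 3: +7 new -> 17 infected
Step 4: +5 new -> 22 infected
Step 5: +5 new -> 27 infected
Step 6: +6 new -> 33 infected
Step 7: +6 new -> 39 infected
Step 8: +4 new -> 43 infected
Step 9: +1 new -> 44 infected
Step 10: +0 new -> 44 infected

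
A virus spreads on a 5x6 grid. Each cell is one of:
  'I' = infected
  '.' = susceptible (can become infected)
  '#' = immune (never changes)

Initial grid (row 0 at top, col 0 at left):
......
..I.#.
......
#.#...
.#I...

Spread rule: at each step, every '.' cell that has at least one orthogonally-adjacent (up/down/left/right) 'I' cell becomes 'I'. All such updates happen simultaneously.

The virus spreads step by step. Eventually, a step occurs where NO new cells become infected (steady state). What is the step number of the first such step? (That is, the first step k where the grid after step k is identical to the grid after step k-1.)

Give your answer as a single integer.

Step 0 (initial): 2 infected
Step 1: +5 new -> 7 infected
Step 2: +7 new -> 14 infected
Step 3: +7 new -> 21 infected
Step 4: +3 new -> 24 infected
Step 5: +1 new -> 25 infected
Step 6: +0 new -> 25 infected

Answer: 6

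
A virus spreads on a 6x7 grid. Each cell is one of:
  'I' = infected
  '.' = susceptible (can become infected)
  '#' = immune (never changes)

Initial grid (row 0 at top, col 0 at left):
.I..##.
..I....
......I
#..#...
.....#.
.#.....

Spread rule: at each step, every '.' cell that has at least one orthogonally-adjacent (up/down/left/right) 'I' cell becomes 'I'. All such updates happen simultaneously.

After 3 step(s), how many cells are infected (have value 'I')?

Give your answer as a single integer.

Step 0 (initial): 3 infected
Step 1: +8 new -> 11 infected
Step 2: +11 new -> 22 infected
Step 3: +5 new -> 27 infected

Answer: 27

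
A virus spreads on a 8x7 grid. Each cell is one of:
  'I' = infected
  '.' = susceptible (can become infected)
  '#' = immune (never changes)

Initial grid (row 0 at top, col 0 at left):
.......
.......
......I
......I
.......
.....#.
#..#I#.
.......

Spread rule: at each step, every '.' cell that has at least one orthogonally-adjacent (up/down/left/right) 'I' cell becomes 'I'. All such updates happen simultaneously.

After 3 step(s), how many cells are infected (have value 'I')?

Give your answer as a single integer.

Answer: 28

Derivation:
Step 0 (initial): 3 infected
Step 1: +6 new -> 9 infected
Step 2: +10 new -> 19 infected
Step 3: +9 new -> 28 infected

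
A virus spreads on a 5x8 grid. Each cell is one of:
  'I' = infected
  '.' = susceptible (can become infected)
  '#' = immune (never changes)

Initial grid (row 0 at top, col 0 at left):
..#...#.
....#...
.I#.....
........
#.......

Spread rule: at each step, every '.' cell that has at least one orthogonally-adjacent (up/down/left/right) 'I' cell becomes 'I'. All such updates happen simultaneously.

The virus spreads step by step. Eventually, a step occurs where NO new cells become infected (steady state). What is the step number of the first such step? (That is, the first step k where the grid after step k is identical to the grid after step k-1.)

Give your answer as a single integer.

Step 0 (initial): 1 infected
Step 1: +3 new -> 4 infected
Step 2: +6 new -> 10 infected
Step 3: +4 new -> 14 infected
Step 4: +4 new -> 18 infected
Step 5: +4 new -> 22 infected
Step 6: +4 new -> 26 infected
Step 7: +4 new -> 30 infected
Step 8: +3 new -> 33 infected
Step 9: +1 new -> 34 infected
Step 10: +1 new -> 35 infected
Step 11: +0 new -> 35 infected

Answer: 11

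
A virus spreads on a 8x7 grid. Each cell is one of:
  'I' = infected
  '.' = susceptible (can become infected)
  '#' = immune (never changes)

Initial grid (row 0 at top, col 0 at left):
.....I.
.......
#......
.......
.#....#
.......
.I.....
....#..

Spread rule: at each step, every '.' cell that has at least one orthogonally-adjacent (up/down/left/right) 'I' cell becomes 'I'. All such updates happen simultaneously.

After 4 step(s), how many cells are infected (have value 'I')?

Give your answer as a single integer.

Answer: 39

Derivation:
Step 0 (initial): 2 infected
Step 1: +7 new -> 9 infected
Step 2: +9 new -> 18 infected
Step 3: +10 new -> 28 infected
Step 4: +11 new -> 39 infected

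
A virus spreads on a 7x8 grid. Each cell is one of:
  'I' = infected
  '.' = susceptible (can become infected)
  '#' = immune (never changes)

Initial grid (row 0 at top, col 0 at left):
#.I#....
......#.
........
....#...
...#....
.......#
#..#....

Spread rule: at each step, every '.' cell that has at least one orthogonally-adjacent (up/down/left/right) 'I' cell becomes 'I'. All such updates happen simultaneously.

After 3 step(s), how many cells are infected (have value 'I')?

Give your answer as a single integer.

Step 0 (initial): 1 infected
Step 1: +2 new -> 3 infected
Step 2: +3 new -> 6 infected
Step 3: +5 new -> 11 infected

Answer: 11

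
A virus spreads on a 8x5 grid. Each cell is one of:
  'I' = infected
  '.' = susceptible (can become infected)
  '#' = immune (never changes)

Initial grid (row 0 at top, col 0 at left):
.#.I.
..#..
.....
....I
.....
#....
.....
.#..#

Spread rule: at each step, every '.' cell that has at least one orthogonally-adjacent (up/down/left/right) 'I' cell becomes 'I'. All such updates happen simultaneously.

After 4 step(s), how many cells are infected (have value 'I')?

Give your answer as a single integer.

Answer: 23

Derivation:
Step 0 (initial): 2 infected
Step 1: +6 new -> 8 infected
Step 2: +5 new -> 13 infected
Step 3: +5 new -> 18 infected
Step 4: +5 new -> 23 infected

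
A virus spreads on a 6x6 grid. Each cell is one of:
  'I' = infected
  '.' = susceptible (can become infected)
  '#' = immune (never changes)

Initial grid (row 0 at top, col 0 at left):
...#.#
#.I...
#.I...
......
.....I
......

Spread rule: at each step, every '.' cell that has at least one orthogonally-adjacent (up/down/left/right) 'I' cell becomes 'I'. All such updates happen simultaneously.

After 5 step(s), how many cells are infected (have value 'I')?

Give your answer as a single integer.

Step 0 (initial): 3 infected
Step 1: +9 new -> 12 infected
Step 2: +10 new -> 22 infected
Step 3: +7 new -> 29 infected
Step 4: +2 new -> 31 infected
Step 5: +1 new -> 32 infected

Answer: 32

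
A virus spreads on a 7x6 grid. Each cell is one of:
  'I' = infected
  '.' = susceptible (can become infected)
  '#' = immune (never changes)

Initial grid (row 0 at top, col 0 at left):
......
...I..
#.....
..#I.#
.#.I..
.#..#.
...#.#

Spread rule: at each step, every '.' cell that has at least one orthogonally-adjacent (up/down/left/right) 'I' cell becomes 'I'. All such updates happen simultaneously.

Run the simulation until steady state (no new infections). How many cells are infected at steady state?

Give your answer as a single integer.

Answer: 33

Derivation:
Step 0 (initial): 3 infected
Step 1: +8 new -> 11 infected
Step 2: +8 new -> 19 infected
Step 3: +7 new -> 26 infected
Step 4: +3 new -> 29 infected
Step 5: +2 new -> 31 infected
Step 6: +2 new -> 33 infected
Step 7: +0 new -> 33 infected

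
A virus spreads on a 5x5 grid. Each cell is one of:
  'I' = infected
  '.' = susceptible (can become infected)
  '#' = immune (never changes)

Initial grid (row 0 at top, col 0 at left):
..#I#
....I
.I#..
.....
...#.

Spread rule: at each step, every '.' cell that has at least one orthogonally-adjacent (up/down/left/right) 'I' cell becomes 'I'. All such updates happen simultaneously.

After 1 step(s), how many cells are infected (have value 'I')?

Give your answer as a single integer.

Answer: 8

Derivation:
Step 0 (initial): 3 infected
Step 1: +5 new -> 8 infected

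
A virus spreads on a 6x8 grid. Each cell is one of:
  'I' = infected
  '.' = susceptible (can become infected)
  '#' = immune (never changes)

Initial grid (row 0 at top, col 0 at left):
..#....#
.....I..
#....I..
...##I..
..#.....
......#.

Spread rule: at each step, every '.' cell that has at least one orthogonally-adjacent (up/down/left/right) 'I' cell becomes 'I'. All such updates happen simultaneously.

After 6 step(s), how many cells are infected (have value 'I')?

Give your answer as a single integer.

Step 0 (initial): 3 infected
Step 1: +7 new -> 10 infected
Step 2: +10 new -> 20 infected
Step 3: +6 new -> 26 infected
Step 4: +5 new -> 31 infected
Step 5: +4 new -> 35 infected
Step 6: +4 new -> 39 infected

Answer: 39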